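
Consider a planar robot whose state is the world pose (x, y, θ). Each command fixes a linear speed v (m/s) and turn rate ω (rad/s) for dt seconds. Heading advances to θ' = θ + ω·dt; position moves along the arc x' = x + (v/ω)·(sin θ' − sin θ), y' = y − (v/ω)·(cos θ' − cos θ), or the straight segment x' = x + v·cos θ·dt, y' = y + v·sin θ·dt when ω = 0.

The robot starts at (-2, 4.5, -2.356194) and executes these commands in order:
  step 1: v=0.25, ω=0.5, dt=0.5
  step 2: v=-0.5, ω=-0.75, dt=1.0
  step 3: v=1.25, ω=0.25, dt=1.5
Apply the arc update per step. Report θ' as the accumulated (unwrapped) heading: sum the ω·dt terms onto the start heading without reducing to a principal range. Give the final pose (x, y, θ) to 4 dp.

(-3.3503, 3.8521, -2.4812)

step 1: θ'=-2.1062 (R=0.5000) → pose (-2.0765, 4.4015, -2.1062)
step 2: θ'=-2.8562 (R=0.6667) → pose (-1.6908, 4.7011, -2.8562)
step 3: θ'=-2.4812 (R=5.0000) → pose (-3.3503, 3.8521, -2.4812)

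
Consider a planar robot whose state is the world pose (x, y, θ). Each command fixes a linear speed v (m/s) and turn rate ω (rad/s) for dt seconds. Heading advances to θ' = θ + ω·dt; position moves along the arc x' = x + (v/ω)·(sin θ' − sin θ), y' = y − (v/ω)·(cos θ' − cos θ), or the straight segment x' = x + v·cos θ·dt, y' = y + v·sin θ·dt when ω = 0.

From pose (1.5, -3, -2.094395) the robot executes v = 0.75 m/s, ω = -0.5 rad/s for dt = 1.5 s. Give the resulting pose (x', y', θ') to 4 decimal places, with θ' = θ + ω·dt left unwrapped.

θ' = -2.0944 + -0.5·1.5 = -2.8444
R = v/ω = 0.75/-0.5 = -1.5000
x' = 1.5 + -1.5000·(sin -2.8444 − sin -2.0944) = 0.6402
y' = -3 − -1.5000·(cos -2.8444 − cos -2.0944) = -3.6842

(0.6402, -3.6842, -2.8444)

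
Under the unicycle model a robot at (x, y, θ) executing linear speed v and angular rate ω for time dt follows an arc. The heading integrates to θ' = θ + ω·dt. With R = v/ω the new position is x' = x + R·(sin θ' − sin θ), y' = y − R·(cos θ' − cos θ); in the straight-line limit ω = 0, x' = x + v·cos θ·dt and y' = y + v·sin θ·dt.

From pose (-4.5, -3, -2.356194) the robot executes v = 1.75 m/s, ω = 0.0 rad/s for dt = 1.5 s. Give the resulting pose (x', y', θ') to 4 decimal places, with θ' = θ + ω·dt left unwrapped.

θ' = -2.3562 + 0.0·1.5 = -2.3562
ω = 0 → straight: x' = -4.5 + 1.75·cos(-2.3562)·1.5 = -6.3562
y' = -3 + 1.75·sin(-2.3562)·1.5 = -4.8562

(-6.3562, -4.8562, -2.3562)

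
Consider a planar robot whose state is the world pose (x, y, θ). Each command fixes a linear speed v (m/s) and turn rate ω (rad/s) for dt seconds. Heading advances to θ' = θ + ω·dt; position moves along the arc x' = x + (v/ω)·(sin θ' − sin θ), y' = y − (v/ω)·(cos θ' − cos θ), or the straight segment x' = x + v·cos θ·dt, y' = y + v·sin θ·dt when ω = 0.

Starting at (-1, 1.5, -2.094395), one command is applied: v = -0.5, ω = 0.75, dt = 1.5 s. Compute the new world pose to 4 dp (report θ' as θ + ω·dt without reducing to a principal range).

(-1.0277, 2.2105, -0.9694)

θ' = -2.0944 + 0.75·1.5 = -0.9694
R = v/ω = -0.5/0.75 = -0.6667
x' = -1 + -0.6667·(sin -0.9694 − sin -2.0944) = -1.0277
y' = 1.5 − -0.6667·(cos -0.9694 − cos -2.0944) = 2.2105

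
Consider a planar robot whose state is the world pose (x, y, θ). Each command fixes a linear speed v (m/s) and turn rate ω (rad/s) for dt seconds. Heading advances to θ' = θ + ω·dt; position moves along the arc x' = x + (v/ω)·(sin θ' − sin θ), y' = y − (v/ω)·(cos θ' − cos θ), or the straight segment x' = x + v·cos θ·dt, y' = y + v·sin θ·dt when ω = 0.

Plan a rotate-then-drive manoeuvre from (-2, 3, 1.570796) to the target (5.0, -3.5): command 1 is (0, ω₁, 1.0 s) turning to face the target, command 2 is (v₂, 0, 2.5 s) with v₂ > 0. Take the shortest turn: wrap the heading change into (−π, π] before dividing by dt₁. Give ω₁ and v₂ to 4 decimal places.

ω₁ = -2.3192, v₂ = 3.8210

heading to target = atan2(-3.5−3, 5−-2) = -0.7484
Δθ = wrap(-0.7484 − 1.5708) = -2.3192; ω₁ = Δθ/dt₁ = -2.3192
distance = √((5−-2)² + (-3.5−3)²) = 9.5525; v₂ = distance/dt₂ = 3.8210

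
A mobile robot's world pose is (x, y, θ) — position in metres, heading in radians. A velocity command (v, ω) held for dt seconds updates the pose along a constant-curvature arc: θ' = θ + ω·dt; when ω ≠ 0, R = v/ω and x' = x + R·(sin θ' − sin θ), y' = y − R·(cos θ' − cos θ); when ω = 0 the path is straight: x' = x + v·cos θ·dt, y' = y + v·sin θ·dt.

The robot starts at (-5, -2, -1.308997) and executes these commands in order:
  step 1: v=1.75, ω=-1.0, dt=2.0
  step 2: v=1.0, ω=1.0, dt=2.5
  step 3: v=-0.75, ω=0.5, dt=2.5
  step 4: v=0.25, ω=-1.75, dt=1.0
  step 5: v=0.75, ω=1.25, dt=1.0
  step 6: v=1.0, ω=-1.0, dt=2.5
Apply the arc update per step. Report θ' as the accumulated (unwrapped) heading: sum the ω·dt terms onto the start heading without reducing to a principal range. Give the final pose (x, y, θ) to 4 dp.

(-8.3635, -7.9027, -2.5590)

step 1: θ'=-3.3090 (R=-1.7500) → pose (-6.9820, -4.1785, -3.3090)
step 2: θ'=-0.8090 (R=1.0000) → pose (-7.8722, -5.8547, -0.8090)
step 3: θ'=0.4410 (R=-1.5000) → pose (-9.5978, -5.5336, 0.4410)
step 4: θ'=-1.3090 (R=-0.1429) → pose (-9.3989, -5.6258, -1.3090)
step 5: θ'=-0.0590 (R=0.6000) → pose (-8.8547, -6.0694, -0.0590)
step 6: θ'=-2.5590 (R=-1.0000) → pose (-8.3635, -7.9027, -2.5590)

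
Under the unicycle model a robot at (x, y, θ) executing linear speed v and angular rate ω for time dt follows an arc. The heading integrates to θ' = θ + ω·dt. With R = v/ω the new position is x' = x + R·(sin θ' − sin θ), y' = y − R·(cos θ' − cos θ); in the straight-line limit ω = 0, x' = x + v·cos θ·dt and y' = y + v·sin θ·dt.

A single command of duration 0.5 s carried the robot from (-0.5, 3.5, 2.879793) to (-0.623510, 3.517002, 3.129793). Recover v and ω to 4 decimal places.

Δθ = 3.129793 − 2.879793 = 0.250000
ω = Δθ/dt = 0.250000/0.5 = 0.5000
R = Δx/(sin θ' − sin θ) = 0.5000
v = R·ω = 0.5000·0.5000 = 0.2500

v = 0.2500, ω = 0.5000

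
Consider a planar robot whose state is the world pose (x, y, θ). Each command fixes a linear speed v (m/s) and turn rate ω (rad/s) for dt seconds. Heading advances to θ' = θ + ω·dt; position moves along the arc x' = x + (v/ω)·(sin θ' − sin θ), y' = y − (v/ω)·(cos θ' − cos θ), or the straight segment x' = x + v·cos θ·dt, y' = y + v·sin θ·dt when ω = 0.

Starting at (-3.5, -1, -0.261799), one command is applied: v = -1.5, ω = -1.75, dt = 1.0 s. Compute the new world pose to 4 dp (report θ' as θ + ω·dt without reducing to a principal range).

(-4.0533, 0.1938, -2.0118)

θ' = -0.2618 + -1.75·1.0 = -2.0118
R = v/ω = -1.5/-1.75 = 0.8571
x' = -3.5 + 0.8571·(sin -2.0118 − sin -0.2618) = -4.0533
y' = -1 − 0.8571·(cos -2.0118 − cos -0.2618) = 0.1938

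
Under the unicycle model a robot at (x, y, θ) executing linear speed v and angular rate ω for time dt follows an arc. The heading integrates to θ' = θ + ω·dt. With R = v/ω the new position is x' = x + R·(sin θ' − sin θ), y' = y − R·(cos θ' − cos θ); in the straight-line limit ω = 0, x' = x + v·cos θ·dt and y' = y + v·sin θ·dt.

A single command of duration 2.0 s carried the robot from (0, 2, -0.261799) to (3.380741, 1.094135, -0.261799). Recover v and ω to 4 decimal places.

v = 1.7500, ω = 0.0000

Δθ = -0.261799 − -0.261799 = 0.000000
ω = Δθ/dt = 0.000000/2.0 = 0.0000
ω = 0 → v = (Δx·cos θ + Δy·sin θ)/dt = 1.7500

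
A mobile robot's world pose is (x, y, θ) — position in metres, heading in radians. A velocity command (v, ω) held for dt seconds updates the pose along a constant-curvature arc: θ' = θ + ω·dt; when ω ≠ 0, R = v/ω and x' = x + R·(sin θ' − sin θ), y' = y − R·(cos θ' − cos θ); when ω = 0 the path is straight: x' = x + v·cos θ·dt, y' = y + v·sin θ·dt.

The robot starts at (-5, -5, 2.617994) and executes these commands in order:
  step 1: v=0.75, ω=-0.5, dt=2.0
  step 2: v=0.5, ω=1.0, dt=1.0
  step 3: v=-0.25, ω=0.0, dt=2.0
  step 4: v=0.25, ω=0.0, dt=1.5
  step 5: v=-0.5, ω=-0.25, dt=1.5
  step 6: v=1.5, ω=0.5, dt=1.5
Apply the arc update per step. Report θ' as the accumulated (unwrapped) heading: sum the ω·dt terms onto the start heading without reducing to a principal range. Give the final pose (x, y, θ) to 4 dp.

(-7.2278, -2.8126, 2.9930)

step 1: θ'=1.6180 (R=-1.5000) → pose (-5.7483, -3.7717, 1.6180)
step 2: θ'=2.6180 (R=0.5000) → pose (-5.9978, -3.3623, 2.6180)
step 3: θ'=2.6180 (straight) → pose (-5.5648, -3.6123, 2.6180)
step 4: θ'=2.6180 (straight) → pose (-5.8895, -3.4248, 2.6180)
step 5: θ'=2.2430 (R=2.0000) → pose (-5.3246, -3.9114, 2.2430)
step 6: θ'=2.9930 (R=3.0000) → pose (-7.2278, -2.8126, 2.9930)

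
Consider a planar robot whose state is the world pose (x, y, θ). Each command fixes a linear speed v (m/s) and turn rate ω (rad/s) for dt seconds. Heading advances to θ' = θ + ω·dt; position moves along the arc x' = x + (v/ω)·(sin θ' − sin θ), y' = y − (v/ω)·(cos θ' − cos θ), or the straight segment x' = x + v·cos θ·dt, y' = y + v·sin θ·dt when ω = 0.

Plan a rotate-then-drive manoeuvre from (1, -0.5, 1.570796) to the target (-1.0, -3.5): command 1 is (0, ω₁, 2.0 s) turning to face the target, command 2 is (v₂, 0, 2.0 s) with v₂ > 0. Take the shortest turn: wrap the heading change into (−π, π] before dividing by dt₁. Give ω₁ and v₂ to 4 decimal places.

heading to target = atan2(-3.5−-0.5, -1−1) = -2.1588
Δθ = wrap(-2.1588 − 1.5708) = 2.5536; ω₁ = Δθ/dt₁ = 1.2768
distance = √((-1−1)² + (-3.5−-0.5)²) = 3.6056; v₂ = distance/dt₂ = 1.8028

ω₁ = 1.2768, v₂ = 1.8028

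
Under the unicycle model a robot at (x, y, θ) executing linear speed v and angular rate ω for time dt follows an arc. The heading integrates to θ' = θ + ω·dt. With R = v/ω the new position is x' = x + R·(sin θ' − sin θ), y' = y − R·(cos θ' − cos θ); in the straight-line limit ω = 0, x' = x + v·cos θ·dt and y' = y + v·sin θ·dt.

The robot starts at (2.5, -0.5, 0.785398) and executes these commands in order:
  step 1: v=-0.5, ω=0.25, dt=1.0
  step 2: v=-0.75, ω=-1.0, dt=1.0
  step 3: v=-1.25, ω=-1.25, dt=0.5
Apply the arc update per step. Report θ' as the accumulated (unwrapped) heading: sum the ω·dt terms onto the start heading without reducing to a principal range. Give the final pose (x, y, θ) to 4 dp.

step 1: θ'=1.0354 (R=-2.0000) → pose (2.1941, -0.8938, 1.0354)
step 2: θ'=0.0354 (R=0.7500) → pose (1.5756, -1.2607, 0.0354)
step 3: θ'=-0.5896 (R=1.0000) → pose (0.9842, -1.0925, -0.5896)

(0.9842, -1.0925, -0.5896)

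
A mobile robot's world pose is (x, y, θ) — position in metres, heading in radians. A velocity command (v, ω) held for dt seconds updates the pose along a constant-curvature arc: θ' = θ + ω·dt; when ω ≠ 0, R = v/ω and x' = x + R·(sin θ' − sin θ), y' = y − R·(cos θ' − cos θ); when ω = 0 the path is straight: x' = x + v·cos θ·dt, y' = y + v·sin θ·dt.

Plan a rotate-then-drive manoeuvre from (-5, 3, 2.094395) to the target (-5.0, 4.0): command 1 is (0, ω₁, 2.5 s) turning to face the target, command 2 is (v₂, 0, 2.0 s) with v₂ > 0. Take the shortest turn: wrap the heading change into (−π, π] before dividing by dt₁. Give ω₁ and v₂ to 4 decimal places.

heading to target = atan2(4−3, -5−-5) = 1.5708
Δθ = wrap(1.5708 − 2.0944) = -0.5236; ω₁ = Δθ/dt₁ = -0.2094
distance = √((-5−-5)² + (4−3)²) = 1.0000; v₂ = distance/dt₂ = 0.5000

ω₁ = -0.2094, v₂ = 0.5000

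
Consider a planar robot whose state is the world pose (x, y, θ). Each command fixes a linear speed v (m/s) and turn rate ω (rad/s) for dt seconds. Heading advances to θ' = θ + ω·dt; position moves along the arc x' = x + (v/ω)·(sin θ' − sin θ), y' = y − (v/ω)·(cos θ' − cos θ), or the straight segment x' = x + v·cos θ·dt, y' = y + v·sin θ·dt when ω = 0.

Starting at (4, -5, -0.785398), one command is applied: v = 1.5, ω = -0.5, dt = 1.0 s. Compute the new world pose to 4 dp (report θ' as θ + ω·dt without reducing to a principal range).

(4.7573, -6.2767, -1.2854)

θ' = -0.7854 + -0.5·1.0 = -1.2854
R = v/ω = 1.5/-0.5 = -3.0000
x' = 4 + -3.0000·(sin -1.2854 − sin -0.7854) = 4.7573
y' = -5 − -3.0000·(cos -1.2854 − cos -0.7854) = -6.2767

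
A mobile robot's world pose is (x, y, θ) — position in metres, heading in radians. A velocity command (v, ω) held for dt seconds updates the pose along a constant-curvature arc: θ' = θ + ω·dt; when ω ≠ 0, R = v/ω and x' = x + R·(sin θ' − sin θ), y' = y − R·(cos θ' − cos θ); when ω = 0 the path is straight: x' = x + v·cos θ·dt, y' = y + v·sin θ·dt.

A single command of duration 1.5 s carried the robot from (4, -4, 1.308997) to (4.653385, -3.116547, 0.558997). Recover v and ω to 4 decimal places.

Δθ = 0.558997 − 1.308997 = -0.750000
ω = Δθ/dt = -0.750000/1.5 = -0.5000
R = −Δy/(cos θ' − cos θ) = -1.5000
v = R·ω = -1.5000·-0.5000 = 0.7500

v = 0.7500, ω = -0.5000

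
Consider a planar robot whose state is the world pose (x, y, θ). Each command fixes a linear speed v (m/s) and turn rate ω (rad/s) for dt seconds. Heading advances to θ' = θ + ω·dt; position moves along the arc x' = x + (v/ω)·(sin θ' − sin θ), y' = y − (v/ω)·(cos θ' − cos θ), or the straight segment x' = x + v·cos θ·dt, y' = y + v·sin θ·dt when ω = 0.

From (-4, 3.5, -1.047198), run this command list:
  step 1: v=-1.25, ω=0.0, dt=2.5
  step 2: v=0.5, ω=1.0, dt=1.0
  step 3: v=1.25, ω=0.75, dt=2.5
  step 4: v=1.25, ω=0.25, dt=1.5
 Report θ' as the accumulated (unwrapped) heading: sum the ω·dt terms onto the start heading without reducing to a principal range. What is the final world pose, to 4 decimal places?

step 1: θ'=-1.0472 (straight) → pose (-5.5625, 6.2063, -1.0472)
step 2: θ'=-0.0472 (R=0.5000) → pose (-5.1531, 5.9569, -0.0472)
step 3: θ'=1.8278 (R=1.6667) → pose (-3.4625, 8.0453, 1.8278)
step 4: θ'=2.2028 (R=5.0000) → pose (-4.2641, 9.7282, 2.2028)

(-4.2641, 9.7282, 2.2028)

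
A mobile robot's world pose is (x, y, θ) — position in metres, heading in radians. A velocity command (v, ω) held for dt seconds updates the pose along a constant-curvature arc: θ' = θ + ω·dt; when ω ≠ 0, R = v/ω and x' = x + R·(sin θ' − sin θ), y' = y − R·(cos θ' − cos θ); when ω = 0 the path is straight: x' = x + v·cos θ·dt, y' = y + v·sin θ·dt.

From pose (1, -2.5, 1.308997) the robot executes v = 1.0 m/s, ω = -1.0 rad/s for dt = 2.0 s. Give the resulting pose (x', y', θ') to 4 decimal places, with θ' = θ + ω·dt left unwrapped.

θ' = 1.3090 + -1.0·2.0 = -0.6910
R = v/ω = 1.0/-1.0 = -1.0000
x' = 1 + -1.0000·(sin -0.6910 − sin 1.3090) = 2.6032
y' = -2.5 − -1.0000·(cos -0.6910 − cos 1.3090) = -1.9882

(2.6032, -1.9882, -0.6910)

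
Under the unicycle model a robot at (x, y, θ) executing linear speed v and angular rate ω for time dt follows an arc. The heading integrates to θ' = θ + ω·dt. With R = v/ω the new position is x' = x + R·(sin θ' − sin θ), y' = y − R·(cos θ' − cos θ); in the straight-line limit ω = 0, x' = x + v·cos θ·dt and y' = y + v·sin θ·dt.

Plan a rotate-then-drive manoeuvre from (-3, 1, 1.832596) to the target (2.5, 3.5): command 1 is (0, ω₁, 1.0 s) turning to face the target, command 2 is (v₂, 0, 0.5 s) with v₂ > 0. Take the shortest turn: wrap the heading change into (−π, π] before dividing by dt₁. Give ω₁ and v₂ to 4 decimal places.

ω₁ = -1.4060, v₂ = 12.0830

heading to target = atan2(3.5−1, 2.5−-3) = 0.4266
Δθ = wrap(0.4266 − 1.8326) = -1.4060; ω₁ = Δθ/dt₁ = -1.4060
distance = √((2.5−-3)² + (3.5−1)²) = 6.0415; v₂ = distance/dt₂ = 12.0830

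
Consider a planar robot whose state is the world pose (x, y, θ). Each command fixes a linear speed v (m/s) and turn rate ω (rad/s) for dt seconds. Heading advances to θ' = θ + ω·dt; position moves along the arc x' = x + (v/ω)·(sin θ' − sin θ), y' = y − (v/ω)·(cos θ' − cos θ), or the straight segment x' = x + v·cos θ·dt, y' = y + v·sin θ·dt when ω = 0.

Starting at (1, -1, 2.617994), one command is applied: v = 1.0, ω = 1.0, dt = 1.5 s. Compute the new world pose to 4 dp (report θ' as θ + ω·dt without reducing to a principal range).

θ' = 2.6180 + 1.0·1.5 = 4.1180
R = v/ω = 1.0/1.0 = 1.0000
x' = 1 + 1.0000·(sin 4.1180 − sin 2.6180) = -0.3285
y' = -1 − 1.0000·(cos 4.1180 − cos 2.6180) = -1.3060

(-0.3285, -1.3060, 4.1180)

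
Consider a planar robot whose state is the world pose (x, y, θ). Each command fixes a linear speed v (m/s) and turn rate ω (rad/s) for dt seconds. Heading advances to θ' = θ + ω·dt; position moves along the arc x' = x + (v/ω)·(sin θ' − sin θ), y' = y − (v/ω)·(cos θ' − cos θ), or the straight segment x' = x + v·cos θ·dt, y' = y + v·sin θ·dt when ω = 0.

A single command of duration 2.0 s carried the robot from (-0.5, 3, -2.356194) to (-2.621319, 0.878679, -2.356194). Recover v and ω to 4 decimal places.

Δθ = -2.356194 − -2.356194 = 0.000000
ω = Δθ/dt = 0.000000/2.0 = 0.0000
ω = 0 → v = (Δx·cos θ + Δy·sin θ)/dt = 1.5000

v = 1.5000, ω = 0.0000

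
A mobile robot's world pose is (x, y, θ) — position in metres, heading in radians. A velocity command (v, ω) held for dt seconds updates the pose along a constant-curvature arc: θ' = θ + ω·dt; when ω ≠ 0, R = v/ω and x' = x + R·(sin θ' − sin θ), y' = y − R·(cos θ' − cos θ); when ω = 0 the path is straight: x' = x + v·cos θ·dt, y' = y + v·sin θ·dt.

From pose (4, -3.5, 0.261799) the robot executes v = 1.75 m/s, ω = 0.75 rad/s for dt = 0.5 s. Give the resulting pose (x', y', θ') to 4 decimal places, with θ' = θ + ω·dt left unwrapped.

(4.7835, -3.1222, 0.6368)

θ' = 0.2618 + 0.75·0.5 = 0.6368
R = v/ω = 1.75/0.75 = 2.3333
x' = 4 + 2.3333·(sin 0.6368 − sin 0.2618) = 4.7835
y' = -3.5 − 2.3333·(cos 0.6368 − cos 0.2618) = -3.1222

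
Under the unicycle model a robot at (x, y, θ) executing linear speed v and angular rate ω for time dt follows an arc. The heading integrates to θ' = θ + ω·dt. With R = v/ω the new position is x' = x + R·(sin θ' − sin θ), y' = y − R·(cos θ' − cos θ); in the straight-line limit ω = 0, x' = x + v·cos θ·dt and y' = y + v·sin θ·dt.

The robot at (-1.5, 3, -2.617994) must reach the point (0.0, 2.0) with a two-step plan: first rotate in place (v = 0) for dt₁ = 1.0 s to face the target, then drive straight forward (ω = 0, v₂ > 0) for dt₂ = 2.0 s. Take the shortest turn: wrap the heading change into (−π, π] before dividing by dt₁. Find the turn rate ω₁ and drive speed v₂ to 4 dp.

ω₁ = 2.0300, v₂ = 0.9014

heading to target = atan2(2−3, 0−-1.5) = -0.5880
Δθ = wrap(-0.5880 − -2.6180) = 2.0300; ω₁ = Δθ/dt₁ = 2.0300
distance = √((0−-1.5)² + (2−3)²) = 1.8028; v₂ = distance/dt₂ = 0.9014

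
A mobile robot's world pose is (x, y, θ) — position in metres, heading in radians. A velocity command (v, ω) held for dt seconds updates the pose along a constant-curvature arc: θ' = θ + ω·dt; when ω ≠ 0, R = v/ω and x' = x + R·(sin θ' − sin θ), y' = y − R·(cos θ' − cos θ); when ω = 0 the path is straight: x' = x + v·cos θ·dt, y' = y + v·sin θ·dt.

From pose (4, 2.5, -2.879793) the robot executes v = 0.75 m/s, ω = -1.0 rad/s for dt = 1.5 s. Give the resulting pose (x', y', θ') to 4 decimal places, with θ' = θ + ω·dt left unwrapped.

θ' = -2.8798 + -1.0·1.5 = -4.3798
R = v/ω = 0.75/-1.0 = -0.7500
x' = 4 + -0.7500·(sin -4.3798 − sin -2.8798) = 3.0970
y' = 2.5 − -0.7500·(cos -4.3798 − cos -2.8798) = 2.9796

(3.0970, 2.9796, -4.3798)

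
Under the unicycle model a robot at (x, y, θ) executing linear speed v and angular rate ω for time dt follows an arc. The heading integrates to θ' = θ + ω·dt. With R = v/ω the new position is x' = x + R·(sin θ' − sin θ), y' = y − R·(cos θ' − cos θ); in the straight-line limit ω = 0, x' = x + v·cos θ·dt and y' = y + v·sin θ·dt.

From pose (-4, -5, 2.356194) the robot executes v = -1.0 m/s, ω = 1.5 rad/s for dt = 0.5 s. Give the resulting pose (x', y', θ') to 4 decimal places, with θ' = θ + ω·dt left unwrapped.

θ' = 2.3562 + 1.5·0.5 = 3.1062
R = v/ω = -1.0/1.5 = -0.6667
x' = -4 + -0.6667·(sin 3.1062 − sin 2.3562) = -3.5522
y' = -5 − -0.6667·(cos 3.1062 − cos 2.3562) = -5.1948

(-3.5522, -5.1948, 3.1062)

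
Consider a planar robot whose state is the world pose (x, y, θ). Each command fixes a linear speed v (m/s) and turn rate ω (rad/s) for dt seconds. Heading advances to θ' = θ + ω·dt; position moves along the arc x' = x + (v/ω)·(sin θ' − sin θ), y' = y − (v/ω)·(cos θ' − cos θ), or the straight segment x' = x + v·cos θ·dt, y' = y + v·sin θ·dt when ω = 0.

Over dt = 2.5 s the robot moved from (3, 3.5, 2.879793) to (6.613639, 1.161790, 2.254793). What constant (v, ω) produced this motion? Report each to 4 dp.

Δθ = 2.254793 − 2.879793 = -0.625000
ω = Δθ/dt = -0.625000/2.5 = -0.2500
R = Δx/(sin θ' − sin θ) = 7.0000
v = R·ω = 7.0000·-0.2500 = -1.7500

v = -1.7500, ω = -0.2500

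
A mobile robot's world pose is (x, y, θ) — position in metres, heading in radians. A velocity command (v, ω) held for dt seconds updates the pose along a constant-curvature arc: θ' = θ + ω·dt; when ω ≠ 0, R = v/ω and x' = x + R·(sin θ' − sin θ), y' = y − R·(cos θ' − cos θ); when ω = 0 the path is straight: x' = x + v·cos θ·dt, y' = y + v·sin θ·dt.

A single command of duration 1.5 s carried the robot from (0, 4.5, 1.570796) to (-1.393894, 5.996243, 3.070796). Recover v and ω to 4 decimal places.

Δθ = 3.070796 − 1.570796 = 1.500000
ω = Δθ/dt = 1.500000/1.5 = 1.0000
R = −Δy/(cos θ' − cos θ) = 1.5000
v = R·ω = 1.5000·1.0000 = 1.5000

v = 1.5000, ω = 1.0000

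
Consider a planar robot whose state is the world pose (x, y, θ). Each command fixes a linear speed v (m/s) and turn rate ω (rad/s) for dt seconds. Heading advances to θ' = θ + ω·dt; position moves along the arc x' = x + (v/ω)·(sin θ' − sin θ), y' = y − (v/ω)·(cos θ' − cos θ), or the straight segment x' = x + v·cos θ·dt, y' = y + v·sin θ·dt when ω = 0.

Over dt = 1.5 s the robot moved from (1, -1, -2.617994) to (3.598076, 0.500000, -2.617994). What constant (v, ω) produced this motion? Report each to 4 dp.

v = -2.0000, ω = 0.0000

Δθ = -2.617994 − -2.617994 = 0.000000
ω = Δθ/dt = 0.000000/1.5 = 0.0000
ω = 0 → v = (Δx·cos θ + Δy·sin θ)/dt = -2.0000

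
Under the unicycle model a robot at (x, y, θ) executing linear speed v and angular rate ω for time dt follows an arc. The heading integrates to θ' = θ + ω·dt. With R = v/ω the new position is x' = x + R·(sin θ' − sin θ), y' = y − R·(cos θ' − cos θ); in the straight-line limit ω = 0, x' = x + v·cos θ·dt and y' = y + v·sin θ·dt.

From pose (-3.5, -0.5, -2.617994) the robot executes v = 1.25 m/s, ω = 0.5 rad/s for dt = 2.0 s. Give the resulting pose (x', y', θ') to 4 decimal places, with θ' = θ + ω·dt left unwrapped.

θ' = -2.6180 + 0.5·2.0 = -1.6180
R = v/ω = 1.25/0.5 = 2.5000
x' = -3.5 + 2.5000·(sin -1.6180 − sin -2.6180) = -4.7472
y' = -0.5 − 2.5000·(cos -1.6180 − cos -2.6180) = -2.5471

(-4.7472, -2.5471, -1.6180)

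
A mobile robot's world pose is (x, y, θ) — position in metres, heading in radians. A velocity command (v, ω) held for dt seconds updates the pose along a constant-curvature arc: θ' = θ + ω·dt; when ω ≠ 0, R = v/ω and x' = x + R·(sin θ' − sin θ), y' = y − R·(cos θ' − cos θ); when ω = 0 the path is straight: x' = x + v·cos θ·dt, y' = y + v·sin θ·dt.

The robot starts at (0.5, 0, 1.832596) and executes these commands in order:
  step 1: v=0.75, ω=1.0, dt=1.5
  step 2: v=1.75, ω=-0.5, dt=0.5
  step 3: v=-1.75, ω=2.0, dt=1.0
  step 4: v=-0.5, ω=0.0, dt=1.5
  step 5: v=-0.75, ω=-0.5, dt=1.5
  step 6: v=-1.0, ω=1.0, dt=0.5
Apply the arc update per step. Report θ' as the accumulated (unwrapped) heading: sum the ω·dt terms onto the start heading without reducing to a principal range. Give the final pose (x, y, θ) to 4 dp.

(-0.5724, 3.9634, 4.8326)

step 1: θ'=3.3326 (R=0.7500) → pose (-0.3668, 0.5422, 3.3326)
step 2: θ'=3.0826 (R=-3.5000) → pose (-1.2377, 0.4847, 3.0826)
step 3: θ'=5.0826 (R=-0.8750) → pose (-0.3703, 1.6747, 5.0826)
step 4: θ'=5.0826 (straight) → pose (-0.6417, 2.3739, 5.0826)
step 5: θ'=4.3326 (R=1.5000) → pose (-0.6364, 3.4727, 4.3326)
step 6: θ'=4.8326 (R=-1.0000) → pose (-0.5724, 3.9634, 4.8326)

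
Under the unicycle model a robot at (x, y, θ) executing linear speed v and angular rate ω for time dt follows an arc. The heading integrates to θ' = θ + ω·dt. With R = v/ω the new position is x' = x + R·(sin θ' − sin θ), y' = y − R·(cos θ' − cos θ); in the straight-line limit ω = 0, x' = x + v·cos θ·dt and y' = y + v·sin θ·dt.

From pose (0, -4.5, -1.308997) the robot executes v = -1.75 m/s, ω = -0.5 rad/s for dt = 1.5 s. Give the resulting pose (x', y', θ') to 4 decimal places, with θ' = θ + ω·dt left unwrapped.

θ' = -1.3090 + -0.5·1.5 = -2.0590
R = v/ω = -1.75/-0.5 = 3.5000
x' = 0 + 3.5000·(sin -2.0590 − sin -1.3090) = 0.2896
y' = -4.5 − 3.5000·(cos -2.0590 − cos -1.3090) = -1.9525

(0.2896, -1.9525, -2.0590)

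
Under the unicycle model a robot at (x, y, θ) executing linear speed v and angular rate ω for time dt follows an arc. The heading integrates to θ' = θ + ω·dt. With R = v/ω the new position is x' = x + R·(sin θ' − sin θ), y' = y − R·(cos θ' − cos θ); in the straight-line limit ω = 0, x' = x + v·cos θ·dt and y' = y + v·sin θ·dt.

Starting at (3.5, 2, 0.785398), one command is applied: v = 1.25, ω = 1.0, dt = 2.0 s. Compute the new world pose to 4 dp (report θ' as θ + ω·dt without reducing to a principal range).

(3.0520, 4.0554, 2.7854)

θ' = 0.7854 + 1.0·2.0 = 2.7854
R = v/ω = 1.25/1.0 = 1.2500
x' = 3.5 + 1.2500·(sin 2.7854 − sin 0.7854) = 3.0520
y' = 2 − 1.2500·(cos 2.7854 − cos 0.7854) = 4.0554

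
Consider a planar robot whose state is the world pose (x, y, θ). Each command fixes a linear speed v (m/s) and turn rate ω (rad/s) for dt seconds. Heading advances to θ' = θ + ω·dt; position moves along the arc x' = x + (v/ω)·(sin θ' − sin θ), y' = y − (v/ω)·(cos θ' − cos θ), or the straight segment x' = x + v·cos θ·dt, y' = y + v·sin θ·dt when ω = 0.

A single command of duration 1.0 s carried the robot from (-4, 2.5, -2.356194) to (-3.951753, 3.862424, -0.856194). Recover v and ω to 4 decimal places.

Δθ = -0.856194 − -2.356194 = 1.500000
ω = Δθ/dt = 1.500000/1.0 = 1.5000
R = −Δy/(cos θ' − cos θ) = -1.0000
v = R·ω = -1.0000·1.5000 = -1.5000

v = -1.5000, ω = 1.5000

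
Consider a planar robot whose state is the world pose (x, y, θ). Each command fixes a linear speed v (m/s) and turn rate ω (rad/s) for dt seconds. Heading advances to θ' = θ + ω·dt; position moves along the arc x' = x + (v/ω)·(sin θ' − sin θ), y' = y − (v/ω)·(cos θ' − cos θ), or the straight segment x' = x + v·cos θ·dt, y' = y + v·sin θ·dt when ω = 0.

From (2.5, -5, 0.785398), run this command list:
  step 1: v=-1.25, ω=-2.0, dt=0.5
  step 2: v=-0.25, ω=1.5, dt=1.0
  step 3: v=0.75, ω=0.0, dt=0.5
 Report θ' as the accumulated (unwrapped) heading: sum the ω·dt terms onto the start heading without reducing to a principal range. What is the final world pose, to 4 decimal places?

(1.8351, -4.9248, 1.2854)

step 1: θ'=-0.2146 (R=0.6250) → pose (1.9250, -5.1687, -0.2146)
step 2: θ'=1.2854 (R=-0.1667) → pose (1.7295, -5.2846, 1.2854)
step 3: θ'=1.2854 (straight) → pose (1.8351, -4.9248, 1.2854)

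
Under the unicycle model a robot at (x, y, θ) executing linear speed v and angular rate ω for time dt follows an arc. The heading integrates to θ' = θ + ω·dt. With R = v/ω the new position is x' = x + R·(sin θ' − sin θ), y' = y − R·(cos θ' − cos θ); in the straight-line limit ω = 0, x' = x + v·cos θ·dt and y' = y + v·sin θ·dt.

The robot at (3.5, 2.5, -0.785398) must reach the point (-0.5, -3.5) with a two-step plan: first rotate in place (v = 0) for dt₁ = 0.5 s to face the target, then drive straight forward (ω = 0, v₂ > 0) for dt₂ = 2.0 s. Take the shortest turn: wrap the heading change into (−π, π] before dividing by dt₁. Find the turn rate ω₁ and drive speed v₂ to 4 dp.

heading to target = atan2(-3.5−2.5, -0.5−3.5) = -2.1588
Δθ = wrap(-2.1588 − -0.7854) = -1.3734; ω₁ = Δθ/dt₁ = -2.7468
distance = √((-0.5−3.5)² + (-3.5−2.5)²) = 7.2111; v₂ = distance/dt₂ = 3.6056

ω₁ = -2.7468, v₂ = 3.6056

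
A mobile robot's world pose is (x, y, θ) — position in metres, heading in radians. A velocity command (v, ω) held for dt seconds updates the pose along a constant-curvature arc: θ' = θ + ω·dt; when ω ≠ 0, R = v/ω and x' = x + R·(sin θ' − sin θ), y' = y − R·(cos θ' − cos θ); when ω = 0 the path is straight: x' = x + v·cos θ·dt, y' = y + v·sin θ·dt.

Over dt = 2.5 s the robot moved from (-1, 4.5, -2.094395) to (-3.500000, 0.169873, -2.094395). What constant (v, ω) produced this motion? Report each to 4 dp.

Δθ = -2.094395 − -2.094395 = 0.000000
ω = Δθ/dt = 0.000000/2.5 = 0.0000
ω = 0 → v = (Δx·cos θ + Δy·sin θ)/dt = 2.0000

v = 2.0000, ω = 0.0000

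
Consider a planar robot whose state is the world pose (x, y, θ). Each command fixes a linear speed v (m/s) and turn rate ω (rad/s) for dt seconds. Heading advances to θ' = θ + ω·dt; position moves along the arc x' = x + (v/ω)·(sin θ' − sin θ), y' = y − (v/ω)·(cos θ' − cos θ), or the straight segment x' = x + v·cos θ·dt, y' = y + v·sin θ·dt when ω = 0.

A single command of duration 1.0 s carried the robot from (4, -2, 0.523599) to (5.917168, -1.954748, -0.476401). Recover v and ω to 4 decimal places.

v = 2.0000, ω = -1.0000

Δθ = -0.476401 − 0.523599 = -1.000000
ω = Δθ/dt = -1.000000/1.0 = -1.0000
R = Δx/(sin θ' − sin θ) = -2.0000
v = R·ω = -2.0000·-1.0000 = 2.0000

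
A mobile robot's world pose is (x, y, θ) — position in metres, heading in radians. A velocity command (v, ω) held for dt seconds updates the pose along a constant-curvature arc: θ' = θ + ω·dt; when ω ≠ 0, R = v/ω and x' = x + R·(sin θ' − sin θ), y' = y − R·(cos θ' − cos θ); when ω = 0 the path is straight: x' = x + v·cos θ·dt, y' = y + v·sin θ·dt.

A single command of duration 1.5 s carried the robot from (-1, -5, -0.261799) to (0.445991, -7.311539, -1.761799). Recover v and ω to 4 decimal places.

Δθ = -1.761799 − -0.261799 = -1.500000
ω = Δθ/dt = -1.500000/1.5 = -1.0000
R = −Δy/(cos θ' − cos θ) = -2.0000
v = R·ω = -2.0000·-1.0000 = 2.0000

v = 2.0000, ω = -1.0000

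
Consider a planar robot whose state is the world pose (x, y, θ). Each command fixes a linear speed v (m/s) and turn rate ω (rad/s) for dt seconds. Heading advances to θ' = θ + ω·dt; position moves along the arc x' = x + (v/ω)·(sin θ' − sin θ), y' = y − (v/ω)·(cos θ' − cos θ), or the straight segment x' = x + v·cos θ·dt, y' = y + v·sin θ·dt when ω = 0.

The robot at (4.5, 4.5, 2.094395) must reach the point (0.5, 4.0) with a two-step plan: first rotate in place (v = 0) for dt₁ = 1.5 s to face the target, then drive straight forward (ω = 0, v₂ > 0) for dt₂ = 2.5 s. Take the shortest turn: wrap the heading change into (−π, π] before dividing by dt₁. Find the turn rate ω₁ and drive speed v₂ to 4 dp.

ω₁ = 0.7810, v₂ = 1.6125

heading to target = atan2(4−4.5, 0.5−4.5) = -3.0172
Δθ = wrap(-3.0172 − 2.0944) = 1.1716; ω₁ = Δθ/dt₁ = 0.7810
distance = √((0.5−4.5)² + (4−4.5)²) = 4.0311; v₂ = distance/dt₂ = 1.6125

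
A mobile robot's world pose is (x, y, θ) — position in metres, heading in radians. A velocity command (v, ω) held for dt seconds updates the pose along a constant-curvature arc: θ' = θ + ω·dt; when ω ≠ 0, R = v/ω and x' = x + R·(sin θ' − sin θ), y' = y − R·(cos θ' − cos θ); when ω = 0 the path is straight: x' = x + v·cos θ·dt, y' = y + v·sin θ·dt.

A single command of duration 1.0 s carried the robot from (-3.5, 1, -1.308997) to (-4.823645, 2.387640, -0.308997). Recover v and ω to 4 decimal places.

v = -2.0000, ω = 1.0000

Δθ = -0.308997 − -1.308997 = 1.000000
ω = Δθ/dt = 1.000000/1.0 = 1.0000
R = −Δy/(cos θ' − cos θ) = -2.0000
v = R·ω = -2.0000·1.0000 = -2.0000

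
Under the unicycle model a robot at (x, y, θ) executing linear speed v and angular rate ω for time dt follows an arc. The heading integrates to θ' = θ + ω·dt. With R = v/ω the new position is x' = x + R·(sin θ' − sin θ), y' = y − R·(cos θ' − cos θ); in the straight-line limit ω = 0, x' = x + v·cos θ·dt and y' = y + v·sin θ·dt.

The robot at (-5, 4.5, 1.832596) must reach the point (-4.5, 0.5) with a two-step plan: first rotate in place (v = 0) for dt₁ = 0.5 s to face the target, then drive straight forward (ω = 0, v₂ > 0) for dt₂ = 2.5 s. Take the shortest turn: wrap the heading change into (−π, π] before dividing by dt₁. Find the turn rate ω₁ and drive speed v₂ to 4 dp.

heading to target = atan2(0.5−4.5, -4.5−-5) = -1.4464
Δθ = wrap(-1.4464 − 1.8326) = 3.0041; ω₁ = Δθ/dt₁ = 6.0083
distance = √((-4.5−-5)² + (0.5−4.5)²) = 4.0311; v₂ = distance/dt₂ = 1.6125

ω₁ = 6.0083, v₂ = 1.6125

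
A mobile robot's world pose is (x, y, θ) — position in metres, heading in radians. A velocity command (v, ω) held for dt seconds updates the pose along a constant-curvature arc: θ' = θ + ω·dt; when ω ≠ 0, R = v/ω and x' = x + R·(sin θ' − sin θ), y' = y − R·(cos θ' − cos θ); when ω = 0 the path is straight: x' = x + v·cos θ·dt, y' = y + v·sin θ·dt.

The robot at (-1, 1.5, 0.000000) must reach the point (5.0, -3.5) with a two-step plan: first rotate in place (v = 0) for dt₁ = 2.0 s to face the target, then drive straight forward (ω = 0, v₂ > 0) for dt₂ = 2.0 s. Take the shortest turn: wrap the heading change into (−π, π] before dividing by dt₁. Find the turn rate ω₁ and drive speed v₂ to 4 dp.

ω₁ = -0.3474, v₂ = 3.9051

heading to target = atan2(-3.5−1.5, 5−-1) = -0.6947
Δθ = wrap(-0.6947 − 0.0000) = -0.6947; ω₁ = Δθ/dt₁ = -0.3474
distance = √((5−-1)² + (-3.5−1.5)²) = 7.8102; v₂ = distance/dt₂ = 3.9051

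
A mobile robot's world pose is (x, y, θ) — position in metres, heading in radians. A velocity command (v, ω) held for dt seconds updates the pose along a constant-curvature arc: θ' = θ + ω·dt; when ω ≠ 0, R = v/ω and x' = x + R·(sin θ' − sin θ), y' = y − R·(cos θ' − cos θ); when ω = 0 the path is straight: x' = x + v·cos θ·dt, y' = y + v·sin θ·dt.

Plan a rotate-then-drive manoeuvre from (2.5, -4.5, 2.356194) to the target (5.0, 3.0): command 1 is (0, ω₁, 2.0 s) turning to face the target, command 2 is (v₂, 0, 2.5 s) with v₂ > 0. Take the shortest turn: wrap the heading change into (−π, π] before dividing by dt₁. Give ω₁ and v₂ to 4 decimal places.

heading to target = atan2(3−-4.5, 5−2.5) = 1.2490
Δθ = wrap(1.2490 − 2.3562) = -1.1071; ω₁ = Δθ/dt₁ = -0.5536
distance = √((5−2.5)² + (3−-4.5)²) = 7.9057; v₂ = distance/dt₂ = 3.1623

ω₁ = -0.5536, v₂ = 3.1623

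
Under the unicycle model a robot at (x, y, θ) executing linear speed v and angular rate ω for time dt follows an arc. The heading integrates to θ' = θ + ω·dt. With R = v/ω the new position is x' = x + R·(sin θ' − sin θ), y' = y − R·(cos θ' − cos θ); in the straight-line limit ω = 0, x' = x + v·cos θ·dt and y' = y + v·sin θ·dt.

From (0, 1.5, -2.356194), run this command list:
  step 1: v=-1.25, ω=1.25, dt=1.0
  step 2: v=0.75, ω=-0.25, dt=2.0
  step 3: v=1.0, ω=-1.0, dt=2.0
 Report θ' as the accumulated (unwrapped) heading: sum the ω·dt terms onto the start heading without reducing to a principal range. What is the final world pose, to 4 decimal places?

(-0.9444, 0.3462, -3.6062)

step 1: θ'=-1.1062 (R=-1.0000) → pose (0.1869, 2.6552, -1.1062)
step 2: θ'=-1.6062 (R=-3.0000) → pose (0.5030, 1.2048, -1.6062)
step 3: θ'=-3.6062 (R=-1.0000) → pose (-0.9444, 0.3462, -3.6062)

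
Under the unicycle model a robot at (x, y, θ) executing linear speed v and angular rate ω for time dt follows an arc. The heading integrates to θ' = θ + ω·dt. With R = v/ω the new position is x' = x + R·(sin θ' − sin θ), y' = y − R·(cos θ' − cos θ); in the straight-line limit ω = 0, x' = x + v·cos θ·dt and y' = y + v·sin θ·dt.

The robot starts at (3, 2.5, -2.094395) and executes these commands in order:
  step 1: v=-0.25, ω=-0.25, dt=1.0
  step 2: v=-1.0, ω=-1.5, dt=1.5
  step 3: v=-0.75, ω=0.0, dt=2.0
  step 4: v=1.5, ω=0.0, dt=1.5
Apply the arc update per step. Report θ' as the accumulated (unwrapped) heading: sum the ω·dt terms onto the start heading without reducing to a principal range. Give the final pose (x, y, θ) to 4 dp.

step 1: θ'=-2.3444 (R=1.0000) → pose (3.1506, 2.6987, -2.3444)
step 2: θ'=-4.5944 (R=0.6667) → pose (4.2896, 2.3114, -4.5944)
step 3: θ'=-4.5944 (straight) → pose (4.4662, 0.8218, -4.5944)
step 4: θ'=-4.5944 (straight) → pose (4.2013, 3.0562, -4.5944)

(4.2013, 3.0562, -4.5944)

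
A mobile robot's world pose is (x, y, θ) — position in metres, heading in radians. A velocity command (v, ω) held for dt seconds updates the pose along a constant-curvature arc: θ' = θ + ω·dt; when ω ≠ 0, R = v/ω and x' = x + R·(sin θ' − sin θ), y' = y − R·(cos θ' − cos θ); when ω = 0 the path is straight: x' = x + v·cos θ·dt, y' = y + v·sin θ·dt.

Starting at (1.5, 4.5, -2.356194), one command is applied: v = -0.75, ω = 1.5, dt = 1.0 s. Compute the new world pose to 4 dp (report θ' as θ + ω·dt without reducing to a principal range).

(1.5241, 5.1812, -0.8562)

θ' = -2.3562 + 1.5·1.0 = -0.8562
R = v/ω = -0.75/1.5 = -0.5000
x' = 1.5 + -0.5000·(sin -0.8562 − sin -2.3562) = 1.5241
y' = 4.5 − -0.5000·(cos -0.8562 − cos -2.3562) = 5.1812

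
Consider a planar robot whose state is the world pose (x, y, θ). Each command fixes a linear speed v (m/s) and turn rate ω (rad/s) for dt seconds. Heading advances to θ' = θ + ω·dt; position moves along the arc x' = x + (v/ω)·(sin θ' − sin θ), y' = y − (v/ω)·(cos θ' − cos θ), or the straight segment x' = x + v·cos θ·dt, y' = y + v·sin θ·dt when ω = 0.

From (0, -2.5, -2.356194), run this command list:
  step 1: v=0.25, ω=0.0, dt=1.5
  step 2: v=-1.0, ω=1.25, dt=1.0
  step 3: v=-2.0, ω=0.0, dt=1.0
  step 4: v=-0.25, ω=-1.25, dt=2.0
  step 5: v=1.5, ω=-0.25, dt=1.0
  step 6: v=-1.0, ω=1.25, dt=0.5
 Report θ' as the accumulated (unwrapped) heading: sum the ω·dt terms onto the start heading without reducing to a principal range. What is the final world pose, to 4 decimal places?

step 1: θ'=-2.3562 (straight) → pose (-0.2652, -2.7652, -2.3562)
step 2: θ'=-1.1062 (R=-0.8000) → pose (-0.1157, -1.8410, -1.1062)
step 3: θ'=-1.1062 (straight) → pose (-1.0118, -0.0530, -1.1062)
step 4: θ'=-3.6062 (R=0.2000) → pose (-0.7434, 0.2154, -3.6062)
step 5: θ'=-3.8562 (R=-6.0000) → pose (-1.9869, 1.0473, -3.8562)
step 6: θ'=-3.2312 (R=-0.8000) → pose (-1.5342, 0.8548, -3.2312)

(-1.5342, 0.8548, -3.2312)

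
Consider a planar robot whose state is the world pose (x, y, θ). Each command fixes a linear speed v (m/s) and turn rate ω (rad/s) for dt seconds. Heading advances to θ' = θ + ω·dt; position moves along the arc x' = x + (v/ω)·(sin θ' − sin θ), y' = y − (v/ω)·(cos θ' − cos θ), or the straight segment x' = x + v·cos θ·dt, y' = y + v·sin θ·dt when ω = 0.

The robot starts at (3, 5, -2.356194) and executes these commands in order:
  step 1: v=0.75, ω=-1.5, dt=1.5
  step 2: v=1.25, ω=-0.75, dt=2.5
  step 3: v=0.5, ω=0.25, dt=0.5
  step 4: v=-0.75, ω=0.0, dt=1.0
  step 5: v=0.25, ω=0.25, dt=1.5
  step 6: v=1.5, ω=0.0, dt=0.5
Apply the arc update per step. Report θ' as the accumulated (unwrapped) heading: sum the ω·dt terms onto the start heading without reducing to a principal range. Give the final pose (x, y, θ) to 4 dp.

step 1: θ'=-4.6062 (R=-0.5000) → pose (2.1493, 5.3006, -4.6062)
step 2: θ'=-6.4812 (R=-1.6667) → pose (4.1344, 7.1113, -6.4812)
step 3: θ'=-6.3562 (R=2.0000) → pose (4.3819, 7.0776, -6.3562)
step 4: θ'=-6.3562 (straight) → pose (3.6339, 7.1323, -6.3562)
step 5: θ'=-5.9812 (R=1.0000) → pose (4.0043, 7.1749, -5.9812)
step 6: θ'=-5.9812 (straight) → pose (4.7204, 7.3979, -5.9812)

(4.7204, 7.3979, -5.9812)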